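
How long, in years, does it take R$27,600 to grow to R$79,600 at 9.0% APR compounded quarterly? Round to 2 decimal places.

11.90 years

Periodic rate i = 0.09/4 = 0.0225.
n = ln(79600/27600) / ln(1+0.0225) = ln(2.88406) / 0.022251 = 47.6031 quarters
= 47.6031/4 years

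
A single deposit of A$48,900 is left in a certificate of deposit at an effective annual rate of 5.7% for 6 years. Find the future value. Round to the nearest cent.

A$68,195.98

48,900 × (1+0.057)^6 = 48,900 × 1.394601 = 68,195.9813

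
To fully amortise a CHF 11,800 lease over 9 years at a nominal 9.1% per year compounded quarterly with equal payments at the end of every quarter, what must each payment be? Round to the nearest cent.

Periodic rate i = 0.091/4 = 0.02275; n = 9 × 4 = 36 periods.
Annuity-PV factor = 24.398378; PMT = 11800 / 24.398378 = 483.6387

CHF 483.64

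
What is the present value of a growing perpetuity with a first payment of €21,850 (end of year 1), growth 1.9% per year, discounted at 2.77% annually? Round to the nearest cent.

€2,511,494.25

PV = PMT / (i − g) = 21850 / (0.0277 − 0.019) = 21850 / 0.008700 = 2,511,494.2529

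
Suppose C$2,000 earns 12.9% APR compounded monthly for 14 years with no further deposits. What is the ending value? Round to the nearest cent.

Periodic rate i = 0.129/12 = 0.01075; n = 14 × 12 = 168 periods.
FV = PV·(1+i)^n = 2,000 × 6.027677 = 12,055.3548

C$12,055.35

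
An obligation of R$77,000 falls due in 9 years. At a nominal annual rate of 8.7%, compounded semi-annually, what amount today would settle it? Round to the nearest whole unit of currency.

R$35,779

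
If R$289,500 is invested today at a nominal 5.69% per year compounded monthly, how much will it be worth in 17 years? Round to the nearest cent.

Periodic rate i = 0.0569/12 = 0.00474167; n = 17 × 12 = 204 periods.
FV = PV·(1+i)^n = 289,500 × 2.624824 = 759,886.6015

R$759,886.60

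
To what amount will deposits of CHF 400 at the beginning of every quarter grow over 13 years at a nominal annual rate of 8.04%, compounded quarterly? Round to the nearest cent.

Periodic rate i = 0.0804/4 = 0.0201; n = 13 × 4 = 52 periods.
FV = PMT · [(1+i)^n − 1] / i × (1+i) = 400 · 92.095243 = 36,838.0972
(Beginning-of-period payments → annuity-due factor ×(1+i).)

CHF 36,838.10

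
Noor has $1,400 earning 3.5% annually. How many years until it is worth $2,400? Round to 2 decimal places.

n = ln(2400/1400) / ln(1+0.035) = ln(1.71429) / 0.034401 = 15.6679 years

15.67 years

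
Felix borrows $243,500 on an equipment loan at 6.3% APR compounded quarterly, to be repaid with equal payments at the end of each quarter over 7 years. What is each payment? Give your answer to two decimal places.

$10,821.70

i = 0.063/4 = 0.01575 per quarter; n = 7·4 = 28.
Annuity-PV factor = 22.501096; PMT = 243500 / 22.501096 = 10,821.6953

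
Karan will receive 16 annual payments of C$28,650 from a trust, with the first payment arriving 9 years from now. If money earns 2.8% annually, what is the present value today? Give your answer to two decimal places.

PV at t=8 (ordinary 16-year annuity): 28650 × a(16|0.028) = 28650 × 12.755330 = 365,440.1988
Discount back 8 years: 365,440.1988 × (1+0.028)^(−8) = 365,440.1988 × 0.801780 = 293,002.5508

C$293,002.55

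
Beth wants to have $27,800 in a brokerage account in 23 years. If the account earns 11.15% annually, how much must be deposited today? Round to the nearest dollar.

$2,444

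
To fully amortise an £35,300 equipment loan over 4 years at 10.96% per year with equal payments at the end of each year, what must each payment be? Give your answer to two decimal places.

PMT = 35300 / ( [1 − (1+0.1096)^(−4)] / 0.1096 ) = 35300 / 3.105097 = 11,368.4044

£11,368.40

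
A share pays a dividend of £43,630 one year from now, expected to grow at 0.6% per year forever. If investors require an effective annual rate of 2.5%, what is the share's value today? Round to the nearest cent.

PV = PMT / (i − g) = 43630 / (0.025 − 0.006) = 43630 / 0.019000 = 2,296,315.7895

£2,296,315.79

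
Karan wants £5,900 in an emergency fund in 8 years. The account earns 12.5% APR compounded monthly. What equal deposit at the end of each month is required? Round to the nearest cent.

£36.06

i = 0.125/12 = 0.0104167 per month; n = 8·12 = 96.
FV-annuity factor = 163.608765; PMT = 5900 / 163.608765 = 36.0616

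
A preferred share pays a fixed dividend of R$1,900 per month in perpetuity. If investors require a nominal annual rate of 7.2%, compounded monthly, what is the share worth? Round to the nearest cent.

R$316,666.67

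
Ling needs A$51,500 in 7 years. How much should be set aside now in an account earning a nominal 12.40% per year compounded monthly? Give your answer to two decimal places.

With 12 periods per year: i = 0.0103333, n = 84.
PV = FV·(1+i)^(−n) = 51,500 × 0.421664 = 21,715.7069

A$21,715.71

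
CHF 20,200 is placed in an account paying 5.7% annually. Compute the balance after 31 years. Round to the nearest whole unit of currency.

CHF 112,636

FV = 20,200 × (1 + 0.057)^31 = 112,635.6776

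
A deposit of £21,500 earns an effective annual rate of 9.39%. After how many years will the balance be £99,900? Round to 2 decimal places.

17.12 years

n = ln(99900/21500) / ln(1+0.0939) = ln(4.64651) / 0.089749 = 17.1156 years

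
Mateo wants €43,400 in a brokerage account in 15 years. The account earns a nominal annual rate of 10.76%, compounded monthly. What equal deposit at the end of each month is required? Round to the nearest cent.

€97.61

i = 0.1076/12 = 0.00896667 per month; n = 15·12 = 180.
PMT = 43400 / ( [(1+0.00896667)^180 − 1] / 0.00896667 ) = 43400 / 444.631457 = 97.6089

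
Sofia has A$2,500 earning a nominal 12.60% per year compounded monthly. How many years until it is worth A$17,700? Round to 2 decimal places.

15.62 years

Periodic rate i = 0.126/12 = 0.0105.
(1+i)^n = 17700/2500 = 7.08000, so n = ln 7.08000 / ln 1.0105 = 187.3840 months
= 187.3840/12 years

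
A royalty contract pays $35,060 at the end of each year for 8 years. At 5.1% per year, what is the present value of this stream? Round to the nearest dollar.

$225,687

PV = 35060 × [1 − (1+0.051)^(−8)] / 0.051 = 35060 × 6.437166 = 225,687.0485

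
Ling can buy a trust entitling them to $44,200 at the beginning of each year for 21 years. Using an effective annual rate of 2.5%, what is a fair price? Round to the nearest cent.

Annuity factor a(21|0.025) × (1+i) = 16.589162; PV = 44200 × 16.589162 = 733,240.9730
(Beginning-of-period payments → annuity-due factor ×(1+i).)

$733,240.97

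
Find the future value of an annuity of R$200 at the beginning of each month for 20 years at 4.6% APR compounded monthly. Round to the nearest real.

With 12 periods per year: i = 0.00383333, n = 240.
Accumulation factor s(240|0.00383333) × (1+i) = 394.082488; FV = 200 × 394.082488 = 78,816.4977
(annuity-due: payments at period start, so ×(1+i).)

R$78,816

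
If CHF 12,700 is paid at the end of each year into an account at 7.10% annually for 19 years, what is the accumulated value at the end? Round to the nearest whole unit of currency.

FV = PMT · [(1+i)^n − 1] / i = 12700 · 37.764638 = 479,610.8989

CHF 479,611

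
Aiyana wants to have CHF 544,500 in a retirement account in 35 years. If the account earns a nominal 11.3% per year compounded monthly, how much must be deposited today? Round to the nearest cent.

CHF 10,626.74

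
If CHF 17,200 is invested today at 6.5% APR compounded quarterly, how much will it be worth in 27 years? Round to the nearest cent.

With 4 periods per year: i = 0.01625, n = 108.
FV = PV·(1+i)^n = 17,200 × 5.702435 = 98,081.8787

CHF 98,081.88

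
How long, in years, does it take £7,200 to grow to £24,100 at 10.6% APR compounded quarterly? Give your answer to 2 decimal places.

Periodic rate i = 0.106/4 = 0.0265.
n = ln(24100/7200) / ln(1+0.0265) = ln(3.34722) / 0.026155 = 46.1913 quarters
= 46.1913/4 years

11.55 years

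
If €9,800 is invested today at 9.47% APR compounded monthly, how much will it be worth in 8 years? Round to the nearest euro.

€20,843

Periodic rate i = 0.0947/12 = 0.00789167; n = 8 × 12 = 96 periods.
FV = 9,800 × (1 + 0.00789167)^96 = 20,842.8019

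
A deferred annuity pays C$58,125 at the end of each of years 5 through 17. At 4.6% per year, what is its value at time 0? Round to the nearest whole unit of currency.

C$467,293

Value one period before first payment (t=4): 58125 × [1 − (1+0.046)^(−13)] / 0.046 = 58125 × 9.623939 = 559,391.4730
Discount back 4 years: 559,391.4730 × (1+0.046)^(−4) = 559,391.4730 × 0.835359 = 467,292.8155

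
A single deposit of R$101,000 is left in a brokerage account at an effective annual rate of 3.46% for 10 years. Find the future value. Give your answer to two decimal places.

FV = 101,000 × (1 + 0.0346)^10 = 141,920.8209

R$141,920.82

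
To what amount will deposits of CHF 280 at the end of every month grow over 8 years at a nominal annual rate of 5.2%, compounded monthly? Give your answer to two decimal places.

With 12 periods per year: i = 0.00433333, n = 96.
FV = PMT · [(1+i)^n − 1] / i = 280 · 118.736330 = 33,246.1724

CHF 33,246.17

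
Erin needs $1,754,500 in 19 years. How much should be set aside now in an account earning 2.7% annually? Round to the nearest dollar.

$1,057,584

Discount factor = (1+0.027)^(−19) = 0.602784; PV = 1,754,500 × 0.602784 = 1,057,584.1762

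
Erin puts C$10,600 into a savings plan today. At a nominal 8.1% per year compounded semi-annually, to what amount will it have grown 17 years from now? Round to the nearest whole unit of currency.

C$40,882

Periodic rate i = 0.081/2 = 0.0405; n = 17 × 2 = 34 periods.
10,600 × (1+0.0405)^34 = 10,600 × 3.856833 = 40,882.4336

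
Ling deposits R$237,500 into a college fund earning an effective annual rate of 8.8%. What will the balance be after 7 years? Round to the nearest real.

R$428,614

FV = 237,500 × (1 + 0.088)^7 = 428,613.5352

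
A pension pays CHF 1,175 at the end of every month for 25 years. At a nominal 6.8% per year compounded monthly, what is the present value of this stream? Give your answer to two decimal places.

CHF 169,290.77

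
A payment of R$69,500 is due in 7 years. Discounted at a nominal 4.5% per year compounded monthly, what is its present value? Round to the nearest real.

R$50,750

Periodic rate i = 0.045/12 = 0.00375; n = 7 × 12 = 84 periods.
PV = 69,500 / (1 + 0.00375)^84 = 69,500 / 1.369452 = 50,750.2176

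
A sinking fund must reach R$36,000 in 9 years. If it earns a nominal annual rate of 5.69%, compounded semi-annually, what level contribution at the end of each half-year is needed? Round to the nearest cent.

Periodic rate i = 0.0569/2 = 0.02845; n = 9 × 2 = 18 periods.
PMT = 36000 / ( [(1+0.02845)^18 − 1] / 0.02845 ) = 36000 / 23.089763 = 1,559.1325

R$1,559.13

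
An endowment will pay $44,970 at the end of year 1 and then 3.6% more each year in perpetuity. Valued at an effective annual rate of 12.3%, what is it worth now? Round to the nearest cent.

PV = D₁/(r − g) = 44970/(0.123 − 0.036) = 516,896.5517

$516,896.55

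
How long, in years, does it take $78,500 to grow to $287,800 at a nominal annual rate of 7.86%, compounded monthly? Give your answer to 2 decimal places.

Periodic rate i = 0.0786/12 = 0.00655.
(1+i)^n = 287800/78500 = 3.66624, so n = ln 3.66624 / ln 1.00655 = 198.9950 months
= 198.9950/12 years

16.58 years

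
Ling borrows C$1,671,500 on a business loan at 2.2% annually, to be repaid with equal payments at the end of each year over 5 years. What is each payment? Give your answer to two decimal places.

C$356,683.83

Annuity-PV factor = 4.686223; PMT = 1.6715e+06 / 4.686223 = 356,683.8285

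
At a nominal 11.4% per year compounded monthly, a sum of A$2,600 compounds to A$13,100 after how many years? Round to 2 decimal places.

Periodic rate i = 0.114/12 = 0.0095.
n = ln(13100/2600) / ln(1+0.0095) = ln(5.03846) / 0.009455 = 171.0284 months
= 171.0284/12 years

14.25 years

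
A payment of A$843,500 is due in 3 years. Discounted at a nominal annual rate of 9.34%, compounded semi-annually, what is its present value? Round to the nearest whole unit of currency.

i = 0.0934/2 = 0.0467 per half-year; n = 3·2 = 6.
PV = FV·(1+i)^(−n) = 843,500 × 0.760443 = 641,433.6535

A$641,434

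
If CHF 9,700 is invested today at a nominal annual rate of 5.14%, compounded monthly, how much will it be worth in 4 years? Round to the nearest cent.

CHF 11,908.91

Periodic rate i = 0.0514/12 = 0.00428333; n = 4 × 12 = 48 periods.
FV = PV·(1+i)^n = 9,700 × 1.227723 = 11,908.9094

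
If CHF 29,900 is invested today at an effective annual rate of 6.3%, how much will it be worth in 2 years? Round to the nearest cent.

FV = PV·(1+i)^n = 29,900 × 1.129969 = 33,786.0731

CHF 33,786.07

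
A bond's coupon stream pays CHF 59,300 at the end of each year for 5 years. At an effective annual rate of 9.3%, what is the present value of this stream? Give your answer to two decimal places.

Annuity factor a(5|0.093) = 3.859562; PV = 59300 × 3.859562 = 228,872.0136

CHF 228,872.01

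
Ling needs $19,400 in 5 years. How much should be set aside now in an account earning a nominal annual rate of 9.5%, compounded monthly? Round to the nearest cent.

$12,087.16

i = 0.095/12 = 0.00791667 per month; n = 5·12 = 60.
Discount factor = (1+0.00791667)^(−60) = 0.623049; PV = 19,400 × 0.623049 = 12,087.1561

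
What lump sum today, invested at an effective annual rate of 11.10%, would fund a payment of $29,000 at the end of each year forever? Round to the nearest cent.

PV = C/r = 29000/0.111 = 261,261.2613

$261,261.26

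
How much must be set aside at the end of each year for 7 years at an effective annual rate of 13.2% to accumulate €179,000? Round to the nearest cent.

€17,098.10

PMT = 179000 / ( [(1+0.132)^7 − 1] / 0.132 ) = 179000 / 10.469000 = 17,098.0988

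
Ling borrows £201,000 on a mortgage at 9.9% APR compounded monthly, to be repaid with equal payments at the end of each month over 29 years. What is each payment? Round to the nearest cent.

i = 0.099/12 = 0.00825 per month; n = 29·12 = 348.
PMT = 201000 / ( [1 − (1+0.00825)^(−348)] / 0.00825 ) = 201000 / 114.265050 = 1,759.0681

£1,759.07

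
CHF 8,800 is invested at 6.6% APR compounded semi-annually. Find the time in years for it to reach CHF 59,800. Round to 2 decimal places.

Periodic rate i = 0.066/2 = 0.033.
(1+i)^n = 59800/8800 = 6.79545, so n = ln 6.79545 / ln 1.033 = 59.0212 half-years
= 59.0212/2 years

29.51 years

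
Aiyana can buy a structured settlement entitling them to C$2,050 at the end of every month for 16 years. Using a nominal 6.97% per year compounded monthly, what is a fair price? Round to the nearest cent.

C$236,855.60

i = 0.0697/12 = 0.00580833 per month; n = 16·12 = 192.
PV = 2050 × [1 − (1+0.00580833)^(−192)] / 0.00580833 = 2050 × 115.539317 = 236,855.6004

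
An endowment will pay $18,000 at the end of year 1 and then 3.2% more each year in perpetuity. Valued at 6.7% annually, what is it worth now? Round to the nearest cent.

$514,285.71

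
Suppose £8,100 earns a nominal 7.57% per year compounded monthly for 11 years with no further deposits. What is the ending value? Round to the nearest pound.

£18,577

Periodic rate i = 0.0757/12 = 0.00630833; n = 11 × 12 = 132 periods.
FV = PV·(1+i)^n = 8,100 × 2.293513 = 18,577.4519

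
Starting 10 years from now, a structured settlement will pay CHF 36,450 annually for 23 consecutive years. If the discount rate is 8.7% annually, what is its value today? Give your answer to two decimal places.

CHF 168,719.08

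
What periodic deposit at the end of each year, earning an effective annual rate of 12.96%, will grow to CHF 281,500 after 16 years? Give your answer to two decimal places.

FV-annuity factor = 46.507749; PMT = 281500 / 46.507749 = 6,052.7548

CHF 6,052.75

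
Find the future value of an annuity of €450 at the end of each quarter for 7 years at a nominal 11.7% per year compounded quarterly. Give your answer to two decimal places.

Periodic rate i = 0.117/4 = 0.02925; n = 7 × 4 = 28 periods.
FV = PMT · [(1+i)^n − 1] / i = 450 · 42.452522 = 19,103.6349

€19,103.63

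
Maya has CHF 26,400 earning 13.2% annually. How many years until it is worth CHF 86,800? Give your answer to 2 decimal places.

9.60 years

(1+i)^n = 86800/26400 = 3.28788, so n = ln 3.28788 / ln 1.132 = 9.5998 years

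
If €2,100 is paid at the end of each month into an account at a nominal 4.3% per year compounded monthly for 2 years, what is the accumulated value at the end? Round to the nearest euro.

€52,533

i = 0.043/12 = 0.00358333 per month; n = 2·12 = 24.
Accumulation factor s(24|0.00358333) = 25.015485; FV = 2100 × 25.015485 = 52,532.5179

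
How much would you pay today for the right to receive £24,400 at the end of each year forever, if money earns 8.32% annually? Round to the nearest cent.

PV = PMT / i = 24400 / 0.0832 = 293,269.2308

£293,269.23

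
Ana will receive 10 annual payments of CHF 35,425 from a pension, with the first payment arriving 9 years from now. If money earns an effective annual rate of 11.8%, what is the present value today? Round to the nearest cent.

CHF 82,680.88

Value one period before first payment (t=8): 35425 × [1 − (1+0.118)^(−10)] / 0.118 = 35425 × 5.696783 = 201,808.5297
Discount back 8 years: 201,808.5297 × (1+0.118)^(−8) = 201,808.5297 × 0.409700 = 82,680.8799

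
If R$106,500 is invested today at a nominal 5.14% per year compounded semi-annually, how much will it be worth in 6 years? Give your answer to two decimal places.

With 2 periods per year: i = 0.0257, n = 12.
FV = PV·(1+i)^n = 106,500 × 1.355952 = 144,408.8714

R$144,408.87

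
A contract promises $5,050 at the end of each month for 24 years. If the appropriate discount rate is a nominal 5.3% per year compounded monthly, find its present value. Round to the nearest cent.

i = 0.053/12 = 0.00441667 per month; n = 24·12 = 288.
PV = PMT · [1 − (1+i)^(−n)] / i = 5050 · 162.779640 = 822,037.1825

$822,037.18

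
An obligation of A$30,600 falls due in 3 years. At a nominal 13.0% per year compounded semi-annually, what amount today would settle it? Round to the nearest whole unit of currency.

i = 0.13/2 = 0.065 per half-year; n = 3·2 = 6.
Discount factor = (1+0.065)^(−6) = 0.685334; PV = 30,600 × 0.685334 = 20,971.2240

A$20,971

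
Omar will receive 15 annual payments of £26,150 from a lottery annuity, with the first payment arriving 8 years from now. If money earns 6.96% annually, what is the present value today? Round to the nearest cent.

PV at t=7 (ordinary 15-year annuity): 26150 × a(15|0.0696) = 26150 × 9.130970 = 238,774.8541
PV₀ = 238,774.8541 / (1+0.0696)^7 = 238,774.8541 / 1.601584 = 149,086.6749

£149,086.67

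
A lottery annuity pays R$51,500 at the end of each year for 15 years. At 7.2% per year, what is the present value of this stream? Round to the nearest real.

PV = 51500 × [1 − (1+0.072)^(−15)] / 0.072 = 51500 × 8.993967 = 463,189.3253

R$463,189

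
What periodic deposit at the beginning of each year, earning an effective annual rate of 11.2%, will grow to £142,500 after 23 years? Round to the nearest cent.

FV-annuity factor × (1+i) = 104.174378; PMT = 142500 / 104.174378 = 1,367.8987

£1,367.90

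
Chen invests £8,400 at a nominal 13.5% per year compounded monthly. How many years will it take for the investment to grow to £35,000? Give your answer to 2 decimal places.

Periodic rate i = 0.135/12 = 0.01125.
(1+i)^n = 35000/8400 = 4.16667, so n = ln 4.16667 / ln 1.01125 = 127.5670 months
= 127.5670/12 years

10.63 years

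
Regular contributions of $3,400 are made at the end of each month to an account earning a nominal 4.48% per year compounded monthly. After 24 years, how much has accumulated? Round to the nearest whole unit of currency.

Periodic rate i = 0.0448/12 = 0.00373333; n = 24 × 12 = 288 periods.
Accumulation factor s(288|0.00373333) = 515.549367; FV = 3400 × 515.549367 = 1,752,867.8472

$1,752,868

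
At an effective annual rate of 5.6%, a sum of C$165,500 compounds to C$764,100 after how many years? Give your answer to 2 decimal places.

28.07 years

(1+i)^n = 764100/165500 = 4.61692, so n = ln 4.61692 / ln 1.056 = 28.0745 years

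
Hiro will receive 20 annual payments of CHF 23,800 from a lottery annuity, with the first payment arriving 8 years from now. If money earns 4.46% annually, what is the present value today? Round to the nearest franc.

PV at t=7 (ordinary 20-year annuity): 23800 × a(20|0.0446) = 23800 × 13.053140 = 310,664.7336
PV₀ = 310,664.7336 / (1+0.0446)^7 = 310,664.7336 / 1.357220 = 228,897.8982

CHF 228,898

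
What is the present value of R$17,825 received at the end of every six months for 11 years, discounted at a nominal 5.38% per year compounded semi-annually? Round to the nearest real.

i = 0.0538/2 = 0.0269 per half-year; n = 11·2 = 22.
Annuity factor a(22|0.0269) = 16.443335; PV = 17825 × 16.443335 = 293,102.4521

R$293,102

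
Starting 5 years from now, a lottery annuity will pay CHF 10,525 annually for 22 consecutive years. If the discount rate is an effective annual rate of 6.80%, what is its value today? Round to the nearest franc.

CHF 90,987

PV at t=4 (ordinary 22-year annuity): 10525 × a(22|0.068) = 10525 × 11.247098 = 118,375.7029
PV₀ = 118,375.7029 / (1+0.068)^4 = 118,375.7029 / 1.301023 = 90,986.6259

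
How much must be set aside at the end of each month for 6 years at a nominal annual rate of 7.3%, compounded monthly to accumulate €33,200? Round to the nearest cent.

€368.86

Periodic rate i = 0.073/12 = 0.00608333; n = 6 × 12 = 72 periods.
FV-annuity factor = 90.008243; PMT = 33200 / 90.008243 = 368.8551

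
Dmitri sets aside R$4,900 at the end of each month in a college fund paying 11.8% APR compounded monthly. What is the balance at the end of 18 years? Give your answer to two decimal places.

i = 0.118/12 = 0.00983333 per month; n = 18·12 = 216.
FV = 4900 × [(1+0.00983333)^216 − 1] / 0.00983333 = 4900 × 740.155432 = 3,626,761.6144

R$3,626,761.61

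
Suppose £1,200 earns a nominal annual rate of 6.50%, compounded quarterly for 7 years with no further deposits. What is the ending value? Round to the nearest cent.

£1,884.50

Periodic rate i = 0.065/4 = 0.01625; n = 7 × 4 = 28 periods.
1,200 × (1+0.01625)^28 = 1,200 × 1.570419 = 1,884.5032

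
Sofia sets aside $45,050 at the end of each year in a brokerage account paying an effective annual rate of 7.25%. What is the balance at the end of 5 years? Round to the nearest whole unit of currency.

$260,366

FV = 45050 × [(1+0.0725)^5 − 1] / 0.0725 = 45050 × 5.779496 = 260,366.2731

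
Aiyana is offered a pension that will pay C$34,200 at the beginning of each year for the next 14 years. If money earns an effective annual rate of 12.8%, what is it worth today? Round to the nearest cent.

PV = 34200 × [1 − (1+0.128)^(−14)] / 0.128 × (1+i) = 34200 × 7.180306 = 245,566.4706
(Beginning-of-period payments → annuity-due factor ×(1+i).)

C$245,566.47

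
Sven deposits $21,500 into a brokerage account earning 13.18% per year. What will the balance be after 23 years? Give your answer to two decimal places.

$370,801.36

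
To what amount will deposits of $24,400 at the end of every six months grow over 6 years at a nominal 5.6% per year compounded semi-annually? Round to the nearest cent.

$342,377.12

i = 0.056/2 = 0.028 per half-year; n = 6·2 = 12.
Accumulation factor s(12|0.028) = 14.031849; FV = 24400 × 14.031849 = 342,377.1239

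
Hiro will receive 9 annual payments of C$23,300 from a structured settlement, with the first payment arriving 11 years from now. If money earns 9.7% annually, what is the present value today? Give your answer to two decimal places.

C$53,806.51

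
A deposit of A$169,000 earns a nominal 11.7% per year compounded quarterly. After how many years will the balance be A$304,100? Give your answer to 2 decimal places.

5.09 years

Periodic rate i = 0.117/4 = 0.02925.
n = ln(304100/169000) / ln(1+0.02925) = ln(1.79941) / 0.028830 = 20.3763 quarters
= 20.3763/4 years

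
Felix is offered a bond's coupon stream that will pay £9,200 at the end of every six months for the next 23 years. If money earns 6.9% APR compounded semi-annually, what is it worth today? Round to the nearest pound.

£210,644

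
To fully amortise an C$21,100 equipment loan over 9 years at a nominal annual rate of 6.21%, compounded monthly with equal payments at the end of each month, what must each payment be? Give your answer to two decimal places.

C$255.52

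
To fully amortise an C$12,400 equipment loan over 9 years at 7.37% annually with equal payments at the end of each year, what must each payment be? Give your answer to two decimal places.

PMT = 12400 / ( [1 − (1+0.0737)^(−9)] / 0.0737 ) = 12400 / 6.413912 = 1,933.2976

C$1,933.30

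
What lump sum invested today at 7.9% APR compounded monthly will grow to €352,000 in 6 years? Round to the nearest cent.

i = 0.079/12 = 0.00658333 per month; n = 6·12 = 72.
PV = FV·(1+i)^(−n) = 352,000 × 0.623475 = 219,463.2103

€219,463.21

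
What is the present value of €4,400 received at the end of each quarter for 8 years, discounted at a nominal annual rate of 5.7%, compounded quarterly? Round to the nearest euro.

€112,437

Periodic rate i = 0.057/4 = 0.01425; n = 8 × 4 = 32 periods.
PV = 4400 × [1 − (1+0.01425)^(−32)] / 0.01425 = 4400 × 25.553893 = 112,437.1281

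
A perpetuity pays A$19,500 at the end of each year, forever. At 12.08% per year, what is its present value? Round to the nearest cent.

A$161,423.84

PV = PMT / i = 19500 / 0.1208 = 161,423.8411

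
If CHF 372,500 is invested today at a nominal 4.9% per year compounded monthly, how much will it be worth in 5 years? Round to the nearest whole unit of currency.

CHF 475,677

i = 0.049/12 = 0.00408333 per month; n = 5·12 = 60.
372,500 × (1+0.00408333)^60 = 372,500 × 1.276984 = 475,676.5883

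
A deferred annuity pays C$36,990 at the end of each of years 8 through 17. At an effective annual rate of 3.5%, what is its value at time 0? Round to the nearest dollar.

PV at t=7 (ordinary 10-year annuity): 36990 × a(10|0.035) = 36990 × 8.316605 = 307,631.2309
Discount back 7 years: 307,631.2309 × (1+0.035)^(−7) = 307,631.2309 × 0.785991 = 241,795.3667

C$241,795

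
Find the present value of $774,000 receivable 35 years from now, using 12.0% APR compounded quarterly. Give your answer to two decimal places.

$12,346.09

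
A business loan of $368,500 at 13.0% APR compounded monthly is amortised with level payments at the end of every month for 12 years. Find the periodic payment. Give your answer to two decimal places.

With 12 periods per year: i = 0.0108333, n = 144.
PMT = 368500 / ( [1 − (1+0.0108333)^(−144)] / 0.0108333 ) = 368500 / 72.747100 = 5,065.4940

$5,065.49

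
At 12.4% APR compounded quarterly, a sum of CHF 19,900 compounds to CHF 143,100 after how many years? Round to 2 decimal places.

Periodic rate i = 0.124/4 = 0.031.
n = ln(143100/19900) / ln(1+0.031) = ln(7.19095) / 0.030529 = 64.6209 quarters
= 64.6209/4 years

16.16 years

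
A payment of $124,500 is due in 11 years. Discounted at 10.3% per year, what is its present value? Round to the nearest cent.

$42,348.57

Discount factor = (1+0.103)^(−11) = 0.340149; PV = 124,500 × 0.340149 = 42,348.5666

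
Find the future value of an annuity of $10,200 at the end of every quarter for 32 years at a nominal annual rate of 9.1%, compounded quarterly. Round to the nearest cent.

$7,533,676.53

i = 0.091/4 = 0.02275 per quarter; n = 32·4 = 128.
Accumulation factor s(128|0.02275) = 738.595738; FV = 10200 × 738.595738 = 7,533,676.5295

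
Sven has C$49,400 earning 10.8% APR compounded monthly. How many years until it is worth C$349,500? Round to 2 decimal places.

18.20 years

Periodic rate i = 0.108/12 = 0.009.
(1+i)^n = 349500/49400 = 7.07490, so n = ln 7.07490 / ln 1.009 = 218.3716 months
= 218.3716/12 years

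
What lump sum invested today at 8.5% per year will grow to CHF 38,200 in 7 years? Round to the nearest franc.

PV = FV·(1+i)^(−n) = 38,200 × 0.564926 = 21,580.1866

CHF 21,580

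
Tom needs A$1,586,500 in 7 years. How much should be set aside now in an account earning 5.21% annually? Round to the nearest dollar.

PV = 1,586,500 / (1 + 0.0521)^7 = 1,586,500 / 1.426918 = 1,111,836.5129

A$1,111,837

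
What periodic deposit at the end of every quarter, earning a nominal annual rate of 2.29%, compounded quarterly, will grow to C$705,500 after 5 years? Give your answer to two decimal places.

C$33,394.81

With 4 periods per year: i = 0.005725, n = 20.
FV-annuity factor = 21.126040; PMT = 705500 / 21.126040 = 33,394.8053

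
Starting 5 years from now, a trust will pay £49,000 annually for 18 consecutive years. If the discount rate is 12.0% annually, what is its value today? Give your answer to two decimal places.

£225,757.52

Value one period before first payment (t=4): 49000 × [1 − (1+0.12)^(−18)] / 0.12 = 49000 × 7.249670 = 355,233.8340
Discount back 4 years: 355,233.8340 × (1+0.12)^(−4) = 355,233.8340 × 0.635518 = 225,757.5236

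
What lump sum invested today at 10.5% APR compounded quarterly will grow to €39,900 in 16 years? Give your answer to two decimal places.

i = 0.105/4 = 0.02625 per quarter; n = 16·4 = 64.
PV = 39,900 / (1 + 0.02625)^64 = 39,900 / 5.250527 = 7,599.2373

€7,599.24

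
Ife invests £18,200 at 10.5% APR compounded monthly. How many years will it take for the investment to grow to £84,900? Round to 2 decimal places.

Periodic rate i = 0.105/12 = 0.00875.
n = ln(84900/18200) / ln(1+0.00875) = ln(4.66484) / 0.008712 = 176.7749 months
= 176.7749/12 years

14.73 years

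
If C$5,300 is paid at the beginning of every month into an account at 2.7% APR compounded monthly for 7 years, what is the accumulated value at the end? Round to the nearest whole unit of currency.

C$490,549

Periodic rate i = 0.027/12 = 0.00225; n = 7 × 12 = 84 periods.
FV = 5300 × [(1+0.00225)^84 − 1] / 0.00225 × (1+i) = 5300 × 92.556453 = 490,549.2021
(Beginning-of-period payments → annuity-due factor ×(1+i).)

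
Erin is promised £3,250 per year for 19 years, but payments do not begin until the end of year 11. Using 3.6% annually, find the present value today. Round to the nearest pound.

PV at t=10 (ordinary 19-year annuity): 3250 × a(19|0.036) = 3250 × 13.591706 = 44,173.0452
PV₀ = 44,173.0452 / (1+0.036)^10 = 44,173.0452 / 1.424287 = 31,014.1430

£31,014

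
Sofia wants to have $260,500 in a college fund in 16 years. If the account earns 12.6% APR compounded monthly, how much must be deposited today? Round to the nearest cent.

i = 0.126/12 = 0.0105 per month; n = 16·12 = 192.
Discount factor = (1+0.0105)^(−192) = 0.134594; PV = 260,500 × 0.134594 = 35,061.8397

$35,061.84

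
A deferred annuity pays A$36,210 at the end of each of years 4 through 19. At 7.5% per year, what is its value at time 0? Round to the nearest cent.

A$266,453.18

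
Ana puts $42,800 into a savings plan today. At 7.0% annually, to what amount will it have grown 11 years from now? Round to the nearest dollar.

$90,088

42,800 × (1+0.07)^11 = 42,800 × 2.104852 = 90,087.6636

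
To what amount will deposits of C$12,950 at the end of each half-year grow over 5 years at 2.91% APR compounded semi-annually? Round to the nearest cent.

C$138,316.52

i = 0.0291/2 = 0.01455 per half-year; n = 5·2 = 10.
Accumulation factor s(10|0.01455) = 10.680813; FV = 12950 × 10.680813 = 138,316.5230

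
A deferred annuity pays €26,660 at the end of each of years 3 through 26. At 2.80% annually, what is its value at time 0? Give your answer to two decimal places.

Value one period before first payment (t=2): 26660 × [1 − (1+0.028)^(−24)] / 0.028 = 26660 × 17.306260 = 461,384.8865
PV₀ = 461,384.8865 / (1+0.028)^2 = 461,384.8865 / 1.056784 = 436,593.3687

€436,593.37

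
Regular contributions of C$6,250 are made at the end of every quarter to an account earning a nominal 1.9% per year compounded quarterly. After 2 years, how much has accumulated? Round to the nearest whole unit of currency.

Periodic rate i = 0.019/4 = 0.00475; n = 2 × 4 = 8 periods.
Accumulation factor s(8|0.00475) = 8.134271; FV = 6250 × 8.134271 = 50,839.1939

C$50,839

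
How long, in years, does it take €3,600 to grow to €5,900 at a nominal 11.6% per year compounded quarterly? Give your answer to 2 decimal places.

4.32 years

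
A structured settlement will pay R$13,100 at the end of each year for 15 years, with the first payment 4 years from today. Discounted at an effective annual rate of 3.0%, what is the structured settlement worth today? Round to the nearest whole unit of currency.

R$143,116

Value one period before first payment (t=3): 13100 × [1 − (1+0.03)^(−15)] / 0.03 = 13100 × 11.937935 = 156,386.9496
Discount back 3 years: 156,386.9496 × (1+0.03)^(−3) = 156,386.9496 × 0.915142 = 143,116.2126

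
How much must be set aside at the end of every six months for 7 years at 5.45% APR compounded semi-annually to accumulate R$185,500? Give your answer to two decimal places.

R$11,060.46

Periodic rate i = 0.0545/2 = 0.02725; n = 7 × 2 = 14 periods.
PMT = 185500 / ( [(1+0.02725)^14 − 1] / 0.02725 ) = 185500 / 16.771448 = 11,060.4640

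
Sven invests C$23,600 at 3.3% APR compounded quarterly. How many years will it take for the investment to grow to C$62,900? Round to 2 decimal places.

Periodic rate i = 0.033/4 = 0.00825.
n = ln(62900/23600) / ln(1+0.00825) = ln(2.66525) / 0.008216 = 119.3137 quarters
= 119.3137/4 years

29.83 years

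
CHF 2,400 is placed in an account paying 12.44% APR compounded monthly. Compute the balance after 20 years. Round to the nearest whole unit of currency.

i = 0.1244/12 = 0.0103667 per month; n = 20·12 = 240.
FV = PV·(1+i)^n = 2,400 × 11.883992 = 28,521.5814

CHF 28,522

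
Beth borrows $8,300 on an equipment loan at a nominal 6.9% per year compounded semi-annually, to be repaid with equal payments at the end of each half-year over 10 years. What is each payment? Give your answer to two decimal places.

$581.36

i = 0.069/2 = 0.0345 per half-year; n = 10·2 = 20.
PMT = 8300 / ( [1 − (1+0.0345)^(−20)] / 0.0345 ) = 8300 / 14.276919 = 581.3579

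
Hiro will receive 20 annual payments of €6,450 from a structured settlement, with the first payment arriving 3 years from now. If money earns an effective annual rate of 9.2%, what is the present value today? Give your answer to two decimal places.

PV at t=2 (ordinary 20-year annuity): 6450 × a(20|0.092) = 6450 × 8.999919 = 58,049.4784
PV₀ = 58,049.4784 / (1+0.092)^2 = 58,049.4784 / 1.192464 = 48,680.2775

€48,680.28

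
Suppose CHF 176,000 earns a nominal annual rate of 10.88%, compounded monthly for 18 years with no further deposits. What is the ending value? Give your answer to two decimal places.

Periodic rate i = 0.1088/12 = 0.00906667; n = 18 × 12 = 216 periods.
176,000 × (1+0.00906667)^216 = 176,000 × 7.025703 = 1,236,523.6531

CHF 1,236,523.65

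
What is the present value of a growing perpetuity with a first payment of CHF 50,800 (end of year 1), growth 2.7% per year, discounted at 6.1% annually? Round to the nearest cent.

CHF 1,494,117.65

PV = D₁/(r − g) = 50800/(0.061 − 0.027) = 1,494,117.6471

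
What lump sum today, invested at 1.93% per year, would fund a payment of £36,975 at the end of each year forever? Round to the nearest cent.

£1,915,803.11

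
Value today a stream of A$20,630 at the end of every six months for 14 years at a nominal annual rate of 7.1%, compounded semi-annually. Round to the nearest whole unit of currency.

A$362,316

Periodic rate i = 0.071/2 = 0.0355; n = 14 × 2 = 28 periods.
PV = PMT · [1 − (1+i)^(−n)] / i = 20630 · 17.562596 = 362,316.3482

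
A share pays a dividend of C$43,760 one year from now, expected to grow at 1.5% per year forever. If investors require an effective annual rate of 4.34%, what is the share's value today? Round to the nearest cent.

PV = PMT / (i − g) = 43760 / (0.0434 − 0.015) = 43760 / 0.028400 = 1,540,845.0704

C$1,540,845.07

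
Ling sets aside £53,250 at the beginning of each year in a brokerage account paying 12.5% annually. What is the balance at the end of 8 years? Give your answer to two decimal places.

£750,402.23

Accumulation factor s(8|0.125) × (1+i) = 14.092061; FV = 53250 × 14.092061 = 750,402.2283
(annuity-due: payments at period start, so ×(1+i).)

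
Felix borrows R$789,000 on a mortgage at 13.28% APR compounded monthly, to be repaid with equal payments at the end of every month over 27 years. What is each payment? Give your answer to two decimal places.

R$8,985.64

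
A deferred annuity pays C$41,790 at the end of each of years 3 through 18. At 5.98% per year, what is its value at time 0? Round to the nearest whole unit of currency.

C$376,527

PV at t=2 (ordinary 16-year annuity): 41790 × a(16|0.0598) = 41790 × 10.119790 = 422,906.0242
Discount back 2 years: 422,906.0242 × (1+0.0598)^(−2) = 422,906.0242 × 0.890332 = 376,526.9282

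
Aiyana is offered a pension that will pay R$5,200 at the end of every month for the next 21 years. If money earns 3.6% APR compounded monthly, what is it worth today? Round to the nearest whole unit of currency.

Periodic rate i = 0.036/12 = 0.003; n = 21 × 12 = 252 periods.
PV = 5200 × [1 − (1+0.003)^(−252)] / 0.003 = 5200 × 176.642488 = 918,540.9365

R$918,541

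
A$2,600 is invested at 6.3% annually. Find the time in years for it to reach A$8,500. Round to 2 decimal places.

19.39 years

n = ln(8500/2600) / ln(1+0.063) = ln(3.26923) / 0.061095 = 19.3887 years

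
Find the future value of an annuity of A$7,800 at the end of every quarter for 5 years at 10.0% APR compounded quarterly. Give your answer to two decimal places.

A$199,248.33

i = 0.1/4 = 0.025 per quarter; n = 5·4 = 20.
FV = 7800 × [(1+0.025)^20 − 1] / 0.025 = 7800 × 25.544658 = 199,248.3294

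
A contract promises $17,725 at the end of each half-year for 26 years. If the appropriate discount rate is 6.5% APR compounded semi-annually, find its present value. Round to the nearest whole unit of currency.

$442,009

i = 0.065/2 = 0.0325 per half-year; n = 26·2 = 52.
PV = 17725 × [1 − (1+0.0325)^(−52)] / 0.0325 = 17725 × 24.937016 = 442,008.6101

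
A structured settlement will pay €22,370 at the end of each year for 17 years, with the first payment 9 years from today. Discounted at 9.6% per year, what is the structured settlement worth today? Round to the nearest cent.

€88,363.08

PV at t=8 (ordinary 17-year annuity): 22370 × a(17|0.096) = 22370 × 8.224117 = 183,973.5079
Discount back 8 years: 183,973.5079 × (1+0.096)^(−8) = 183,973.5079 × 0.480303 = 88,363.0822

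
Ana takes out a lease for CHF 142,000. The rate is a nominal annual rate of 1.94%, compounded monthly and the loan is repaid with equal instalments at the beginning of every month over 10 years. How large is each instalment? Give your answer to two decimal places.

CHF 1,300.68

With 12 periods per year: i = 0.00161667, n = 120.
Annuity-PV factor × (1+i) = 109.173983; PMT = 142000 / 109.173983 = 1,300.6762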